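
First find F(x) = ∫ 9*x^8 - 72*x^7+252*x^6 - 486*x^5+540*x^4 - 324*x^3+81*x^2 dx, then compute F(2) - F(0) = 8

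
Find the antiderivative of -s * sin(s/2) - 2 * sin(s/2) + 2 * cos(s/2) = (2*s + 4)*cos(s/2) + C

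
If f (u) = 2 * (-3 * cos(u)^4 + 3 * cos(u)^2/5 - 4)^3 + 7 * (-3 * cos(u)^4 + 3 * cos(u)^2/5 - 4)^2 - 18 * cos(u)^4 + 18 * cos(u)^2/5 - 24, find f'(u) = 12*(-1201*sin(u)^2/25 + 54*cos(u)^10 - 27*cos(u)^8 + 2658*cos(u)^6/25 - 3852*cos(u)^4/125 + 1086/25)*sin(u)*cos(u)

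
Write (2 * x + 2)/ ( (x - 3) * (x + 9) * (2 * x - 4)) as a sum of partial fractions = -2/(33*(x + 9)) - 3/(11*(x - 2)) + 1/(3*(x - 3))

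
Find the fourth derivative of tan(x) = 24*tan(x)^5 + 40*tan(x)^3 + 16*tan(x)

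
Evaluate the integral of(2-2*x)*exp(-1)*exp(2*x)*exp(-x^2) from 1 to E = -1 + exp(-(-1 + E)^2)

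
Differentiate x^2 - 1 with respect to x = 2*x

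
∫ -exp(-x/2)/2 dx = exp(-x/2) + C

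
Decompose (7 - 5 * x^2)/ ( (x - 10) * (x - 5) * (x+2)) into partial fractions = -13/(84*(x + 2)) + 118/(35*(x - 5)) - 493/(60*(x - 10))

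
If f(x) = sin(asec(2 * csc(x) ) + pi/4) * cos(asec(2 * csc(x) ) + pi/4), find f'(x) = sin(2*x)/4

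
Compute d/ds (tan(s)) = cos(s)^(-2)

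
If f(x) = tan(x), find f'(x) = cos(x)^(-2)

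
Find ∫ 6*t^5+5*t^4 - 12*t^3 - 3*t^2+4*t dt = t^6 + t^5 - 3*t^4 - t^3 + 2*t^2 + C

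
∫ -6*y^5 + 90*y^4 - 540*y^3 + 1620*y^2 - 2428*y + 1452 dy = -y^6 + 18*y^5 - 135*y^4 + 540*y^3 - 1214*y^2 + 1452*y + C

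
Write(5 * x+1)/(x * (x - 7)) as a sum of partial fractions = 36/(7*(x - 7)) - 1/(7*x)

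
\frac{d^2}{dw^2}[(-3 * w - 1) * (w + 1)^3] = -36*w^2 - 60*w - 24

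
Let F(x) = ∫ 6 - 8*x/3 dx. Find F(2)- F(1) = 2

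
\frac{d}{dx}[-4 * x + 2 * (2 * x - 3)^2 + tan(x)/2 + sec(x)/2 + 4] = 16*x + tan(x)^2/2 + tan(x)*sec(x)/2 - 55/2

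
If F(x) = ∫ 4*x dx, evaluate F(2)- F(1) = 6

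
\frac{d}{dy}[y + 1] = 1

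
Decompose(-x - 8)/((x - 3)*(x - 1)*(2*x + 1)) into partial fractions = -10/(7*(2*x + 1)) + 3/(2*(x - 1)) - 11/(14*(x - 3))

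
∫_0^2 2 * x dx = 4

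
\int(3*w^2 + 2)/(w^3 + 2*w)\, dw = log(3*w^3 + 6*w) + C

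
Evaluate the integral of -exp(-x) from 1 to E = -exp(-1) + exp(-E)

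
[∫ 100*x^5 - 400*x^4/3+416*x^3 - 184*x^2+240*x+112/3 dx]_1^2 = 5254/3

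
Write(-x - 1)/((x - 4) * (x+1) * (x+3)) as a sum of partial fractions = 1/(7*(x + 3)) - 1/(7*(x - 4))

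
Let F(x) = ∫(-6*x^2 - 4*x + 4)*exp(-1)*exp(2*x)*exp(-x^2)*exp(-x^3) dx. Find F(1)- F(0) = 0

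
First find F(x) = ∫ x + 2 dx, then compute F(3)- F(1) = 8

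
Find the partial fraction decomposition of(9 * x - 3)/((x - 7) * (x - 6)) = -51/(x - 6) + 60/(x - 7)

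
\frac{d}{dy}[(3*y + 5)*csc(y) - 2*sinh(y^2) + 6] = -3*y*cot(y)*csc(y) - 4*y*cosh(y^2) - 5*cot(y)*csc(y) + 3*csc(y)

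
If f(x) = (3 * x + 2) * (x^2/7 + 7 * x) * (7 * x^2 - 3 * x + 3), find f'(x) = 15*x^4 + 4136*x^3/7 + 744*x^2/7 + 306*x/7 + 42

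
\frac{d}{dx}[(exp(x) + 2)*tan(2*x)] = exp(x)*tan(2*x) + 2*exp(x)/cos(2*x)^2 + 4/cos(2*x)^2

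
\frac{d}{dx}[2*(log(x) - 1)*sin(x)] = 2*(x*log(x)*cos(x) - x*cos(x) + sin(x))/x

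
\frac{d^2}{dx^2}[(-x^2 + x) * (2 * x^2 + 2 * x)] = 4 - 24*x^2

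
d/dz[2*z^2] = 4*z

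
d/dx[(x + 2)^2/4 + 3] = x/2 + 1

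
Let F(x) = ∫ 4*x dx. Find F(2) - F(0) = 8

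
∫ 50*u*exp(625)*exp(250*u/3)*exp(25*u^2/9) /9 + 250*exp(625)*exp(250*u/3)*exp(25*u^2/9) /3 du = exp(25*(u + 15)^2/9) + C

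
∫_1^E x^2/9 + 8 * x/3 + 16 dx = -2197/27 + (E/3 + 4)^3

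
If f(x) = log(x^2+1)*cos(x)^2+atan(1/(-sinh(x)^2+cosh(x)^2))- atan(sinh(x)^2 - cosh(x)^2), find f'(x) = (-x^2*log(x^2 + 1)*sin(2*x) + 2*x*cos(x)^2 - log(x^2 + 1)*sin(2*x))/(x^2 + 1)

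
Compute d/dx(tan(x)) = cos(x)^(-2)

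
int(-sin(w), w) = cos(w) + C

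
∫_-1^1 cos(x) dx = 2*sin(1)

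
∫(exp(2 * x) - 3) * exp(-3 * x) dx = (1 - exp(2*x))*exp(-3*x) + C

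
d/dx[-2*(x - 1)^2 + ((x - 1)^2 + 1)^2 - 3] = 4*x^3 - 12*x^2 + 12*x - 4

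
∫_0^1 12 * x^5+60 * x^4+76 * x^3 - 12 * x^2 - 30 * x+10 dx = 24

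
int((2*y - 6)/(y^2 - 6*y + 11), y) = log((y - 3)^2 + 2) + C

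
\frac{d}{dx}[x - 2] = 1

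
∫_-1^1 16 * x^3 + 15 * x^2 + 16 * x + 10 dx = 30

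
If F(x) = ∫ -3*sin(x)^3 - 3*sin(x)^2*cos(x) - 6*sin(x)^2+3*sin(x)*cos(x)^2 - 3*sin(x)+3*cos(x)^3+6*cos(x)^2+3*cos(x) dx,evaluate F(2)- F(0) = -8 + (cos(2) + sin(2) + 1)^3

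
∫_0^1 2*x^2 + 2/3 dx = 4/3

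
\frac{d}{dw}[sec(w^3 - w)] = 3*w^2*tan(w^3 - w)*sec(w^3 - w) - tan(w^3 - w)*sec(w^3 - w)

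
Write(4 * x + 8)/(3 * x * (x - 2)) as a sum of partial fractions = 8/(3*(x - 2)) - 4/(3*x)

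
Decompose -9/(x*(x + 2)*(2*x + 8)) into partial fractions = -9/(16*(x + 4)) + 9/(8*(x + 2)) - 9/(16*x)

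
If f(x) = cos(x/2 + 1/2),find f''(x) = -cos((x + 1)/2)/4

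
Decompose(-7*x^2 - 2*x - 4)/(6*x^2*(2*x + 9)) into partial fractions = -547/(486*(2*x + 9)) - 5/(243*x) - 2/(27*x^2)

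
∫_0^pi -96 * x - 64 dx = -48*pi^2 - 64*pi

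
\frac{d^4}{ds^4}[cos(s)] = cos(s)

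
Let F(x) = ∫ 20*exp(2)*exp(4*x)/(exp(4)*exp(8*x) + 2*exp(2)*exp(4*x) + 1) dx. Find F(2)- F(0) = -5*exp(2)/(1 + exp(2)) + 5*exp(10)/(1 + exp(10))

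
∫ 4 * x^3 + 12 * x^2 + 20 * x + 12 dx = x^4 + 4*x^3 + 10*x^2 + 12*x + C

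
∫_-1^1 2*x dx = 0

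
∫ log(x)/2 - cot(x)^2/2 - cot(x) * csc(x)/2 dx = x*log(x)/2 + cot(x)/2 + csc(x)/2 + C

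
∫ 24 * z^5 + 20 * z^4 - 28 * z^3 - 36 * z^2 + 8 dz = 4*z^6 + 4*z^5 - 7*z^4 - 12*z^3 + 8*z + C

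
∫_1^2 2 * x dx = 3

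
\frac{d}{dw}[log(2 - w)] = 1/(w - 2)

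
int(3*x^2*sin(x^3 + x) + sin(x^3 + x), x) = -cos(x^3 + x) + C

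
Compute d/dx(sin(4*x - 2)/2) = 2*cos(4*x - 2)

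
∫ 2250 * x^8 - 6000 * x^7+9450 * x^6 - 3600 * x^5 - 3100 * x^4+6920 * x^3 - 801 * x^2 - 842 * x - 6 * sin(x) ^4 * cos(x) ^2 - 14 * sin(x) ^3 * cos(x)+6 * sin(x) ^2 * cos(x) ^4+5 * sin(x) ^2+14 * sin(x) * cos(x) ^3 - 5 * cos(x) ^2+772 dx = 250*x^9 - 750*x^8 + 1350*x^7 - 600*x^6 - 620*x^5 + 1730*x^4 - 267*x^3 - 421*x^2 + 772*x + 2*sin(x)^3*cos(x)^3 - 5*sin(2*x)/2 - 7*cos(4*x)/8 + C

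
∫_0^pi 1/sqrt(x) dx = 2*sqrt(pi)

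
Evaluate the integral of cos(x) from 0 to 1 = sin(1)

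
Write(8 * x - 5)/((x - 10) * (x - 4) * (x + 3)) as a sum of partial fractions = -29/(91*(x + 3)) - 9/(14*(x - 4)) + 25/(26*(x - 10))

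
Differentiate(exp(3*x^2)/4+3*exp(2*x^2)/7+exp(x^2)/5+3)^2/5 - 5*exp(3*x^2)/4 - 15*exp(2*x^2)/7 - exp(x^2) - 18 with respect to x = 3*x*exp(6*x^2)/20 + 3*x*exp(5*x^2)/7 + 556*x*exp(4*x^2)/1225 - 1923*x*exp(3*x^2)/350 - 5672*x*exp(2*x^2)/875 - 38*x*exp(x^2)/25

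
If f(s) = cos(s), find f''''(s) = cos(s)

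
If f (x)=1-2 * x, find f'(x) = -2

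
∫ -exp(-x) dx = exp(-x) + C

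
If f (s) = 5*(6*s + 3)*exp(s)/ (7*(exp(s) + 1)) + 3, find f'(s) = (30*s*exp(s) + 30*exp(2*s) + 45*exp(s))/(7*exp(2*s) + 14*exp(s) + 7)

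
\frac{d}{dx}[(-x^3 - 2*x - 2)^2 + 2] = 6*x^5 + 16*x^3 + 12*x^2 + 8*x + 8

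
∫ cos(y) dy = sin(y) + C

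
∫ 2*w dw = w^2 + C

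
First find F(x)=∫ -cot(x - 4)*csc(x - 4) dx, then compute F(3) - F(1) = -csc(1) + csc(3)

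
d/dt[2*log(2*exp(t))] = 2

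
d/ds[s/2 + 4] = 1/2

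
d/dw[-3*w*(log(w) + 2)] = -3*log(w) - 9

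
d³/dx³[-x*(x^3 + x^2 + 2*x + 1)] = -24*x - 6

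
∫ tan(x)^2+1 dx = tan(x) + C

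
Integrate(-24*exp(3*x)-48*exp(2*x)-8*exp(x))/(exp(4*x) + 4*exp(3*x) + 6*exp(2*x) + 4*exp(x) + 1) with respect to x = 2*(-19*exp(3*x) - 21*exp(2*x) + 15*exp(x) + 9)/(3*(exp(3*x) + 3*exp(2*x) + 3*exp(x) + 1)) + C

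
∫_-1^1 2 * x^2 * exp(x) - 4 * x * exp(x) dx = -18*exp(-1) + 2*E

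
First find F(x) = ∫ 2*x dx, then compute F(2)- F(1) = 3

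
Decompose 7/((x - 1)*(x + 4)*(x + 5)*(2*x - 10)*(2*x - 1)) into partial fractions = 56/(891*(2*x - 1)) + 7/(1320*(x + 5)) - 7/(810*(x + 4)) - 7/(240*(x - 1)) + 7/(6480*(x - 5))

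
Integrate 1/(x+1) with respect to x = log(-3*x - 3) + C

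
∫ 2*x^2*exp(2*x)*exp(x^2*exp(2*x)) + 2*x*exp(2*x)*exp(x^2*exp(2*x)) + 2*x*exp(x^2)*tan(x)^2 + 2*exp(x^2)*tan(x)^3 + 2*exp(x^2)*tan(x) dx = exp(x^2)*tan(x)^2 + exp(x^2*exp(2*x)) + C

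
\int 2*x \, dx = x^2 + C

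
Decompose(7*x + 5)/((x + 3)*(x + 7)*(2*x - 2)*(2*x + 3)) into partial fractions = 2/(15*(2*x + 3)) + 1/(16*(x + 7)) - 1/(6*(x + 3)) + 3/(80*(x - 1))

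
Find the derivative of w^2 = 2*w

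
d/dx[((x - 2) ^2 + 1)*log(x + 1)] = (2*x^2*log(x + 1) + x^2 - 2*x*log(x + 1) - 4*x - 4*log(x + 1) + 5)/(x + 1)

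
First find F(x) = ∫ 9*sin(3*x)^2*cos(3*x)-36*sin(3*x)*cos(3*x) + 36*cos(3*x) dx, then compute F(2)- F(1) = (-2 + sin(6))^3 - (-2 + sin(3))^3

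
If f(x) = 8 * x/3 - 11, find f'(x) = 8/3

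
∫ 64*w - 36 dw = 32*w^2 - 36*w + C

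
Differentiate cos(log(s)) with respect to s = -sin(log(s))/s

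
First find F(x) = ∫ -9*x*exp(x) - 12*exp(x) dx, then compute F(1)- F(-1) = -12*E - 6*exp(-1)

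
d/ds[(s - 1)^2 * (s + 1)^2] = 4*s^3 - 4*s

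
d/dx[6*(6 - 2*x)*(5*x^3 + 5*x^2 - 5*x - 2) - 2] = -240*x^3 + 360*x^2 + 480*x - 156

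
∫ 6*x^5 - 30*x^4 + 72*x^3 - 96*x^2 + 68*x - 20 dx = x^6 - 6*x^5 + 18*x^4 - 32*x^3 + 34*x^2 - 20*x + C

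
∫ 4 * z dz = 2*z^2 + C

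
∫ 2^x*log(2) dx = 2^x + C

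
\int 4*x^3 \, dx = x^4 + C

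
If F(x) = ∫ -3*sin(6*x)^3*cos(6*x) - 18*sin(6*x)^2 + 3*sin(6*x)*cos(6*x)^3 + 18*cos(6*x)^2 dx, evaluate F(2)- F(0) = 3*sin(24)/2 - cos(48)/32 + 1/32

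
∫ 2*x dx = x^2 + C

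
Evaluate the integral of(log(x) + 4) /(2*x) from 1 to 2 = -4 + (log(2)/2 + 2)^2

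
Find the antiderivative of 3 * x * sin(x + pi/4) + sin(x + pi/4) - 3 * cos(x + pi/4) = (-3*x - 1)*cos(x + pi/4) + C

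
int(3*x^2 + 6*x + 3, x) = x^3 + 3*x^2 + 3*x + C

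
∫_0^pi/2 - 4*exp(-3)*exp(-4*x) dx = -exp(-3) + exp(-2*pi - 3)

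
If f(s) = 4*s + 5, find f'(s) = 4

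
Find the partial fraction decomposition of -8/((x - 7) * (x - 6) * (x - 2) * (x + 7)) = 4/(819*(x + 7)) - 2/(45*(x - 2)) + 2/(13*(x - 6)) - 4/(35*(x - 7))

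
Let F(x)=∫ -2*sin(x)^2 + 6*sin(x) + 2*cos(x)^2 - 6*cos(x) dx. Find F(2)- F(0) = -4 + (-3 + cos(2) + sin(2))^2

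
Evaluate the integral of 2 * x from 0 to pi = pi^2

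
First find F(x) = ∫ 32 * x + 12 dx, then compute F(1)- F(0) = 28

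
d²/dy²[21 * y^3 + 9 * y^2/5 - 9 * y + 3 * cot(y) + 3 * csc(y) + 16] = 126*y + 18/5 - 3/sin(y) + 6*cos(y)/sin(y)^3 + 6/sin(y)^3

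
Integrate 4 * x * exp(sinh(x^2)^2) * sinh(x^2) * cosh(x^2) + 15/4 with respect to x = 15*x/4 + exp(sinh(x^2)^2) + C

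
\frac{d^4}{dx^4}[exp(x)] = exp(x)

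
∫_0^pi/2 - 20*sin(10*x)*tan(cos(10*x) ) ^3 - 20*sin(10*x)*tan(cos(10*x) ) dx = 0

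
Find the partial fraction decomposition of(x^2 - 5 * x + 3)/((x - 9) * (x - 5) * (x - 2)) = -1/(7*(x - 2)) - 1/(4*(x - 5)) + 39/(28*(x - 9))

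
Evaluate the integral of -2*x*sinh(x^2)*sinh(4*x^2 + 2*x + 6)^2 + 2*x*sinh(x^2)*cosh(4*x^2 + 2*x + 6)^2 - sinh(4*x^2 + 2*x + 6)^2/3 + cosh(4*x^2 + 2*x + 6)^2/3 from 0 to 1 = -2/3 + cosh(1)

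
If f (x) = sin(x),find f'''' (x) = sin(x)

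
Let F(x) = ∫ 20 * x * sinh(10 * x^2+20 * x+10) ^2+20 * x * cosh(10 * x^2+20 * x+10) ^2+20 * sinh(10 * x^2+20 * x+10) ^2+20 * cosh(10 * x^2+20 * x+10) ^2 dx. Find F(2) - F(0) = -sinh(20)/2 + sinh(180)/2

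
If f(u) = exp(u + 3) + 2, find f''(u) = exp(u + 3)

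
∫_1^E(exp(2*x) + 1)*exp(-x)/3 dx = -E/3 - exp(-E)/3 + exp(-1)/3 + exp(E)/3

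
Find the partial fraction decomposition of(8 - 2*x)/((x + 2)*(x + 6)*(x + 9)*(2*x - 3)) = 8/(441*(2*x - 3)) - 26/(441*(x + 9)) + 1/(9*(x + 6)) - 3/(49*(x + 2))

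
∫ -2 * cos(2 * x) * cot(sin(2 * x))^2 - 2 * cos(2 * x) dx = cot(sin(2*x)) + C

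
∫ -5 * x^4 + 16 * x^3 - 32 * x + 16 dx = -x^5 + 4*x^4 - 16*x^2 + 16*x + C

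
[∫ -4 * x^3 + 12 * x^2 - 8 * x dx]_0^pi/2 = -1 - (-1 + pi/2)^4 + 2*(-1 + pi/2)^2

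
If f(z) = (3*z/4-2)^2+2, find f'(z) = 9*z/8 - 3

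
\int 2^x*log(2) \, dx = 2^x + C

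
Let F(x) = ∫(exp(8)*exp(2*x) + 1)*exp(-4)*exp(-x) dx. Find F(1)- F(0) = -exp(4) - exp(-5) + exp(-4) + exp(5)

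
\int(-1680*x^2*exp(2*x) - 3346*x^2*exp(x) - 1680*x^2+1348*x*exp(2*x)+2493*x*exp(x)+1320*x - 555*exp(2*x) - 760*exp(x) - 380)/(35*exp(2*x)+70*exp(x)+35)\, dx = (-20*(x - 1)*(exp(x) + 1)*(28*x^2 - 5*x + 14) + 7*(2*x^2 - 25*x + 25)*exp(x))/(35*(exp(x) + 1)) + C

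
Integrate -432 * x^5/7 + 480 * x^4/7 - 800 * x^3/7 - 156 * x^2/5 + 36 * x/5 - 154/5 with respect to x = -72*x^6/7 + 96*x^5/7 - 200*x^4/7 - 52*x^3/5 + 18*x^2/5 - 154*x/5 + C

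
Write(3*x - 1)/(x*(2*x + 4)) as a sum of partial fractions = 7/(4*(x + 2)) - 1/(4*x)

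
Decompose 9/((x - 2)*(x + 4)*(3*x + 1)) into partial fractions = -81/(77*(3*x + 1)) + 3/(22*(x + 4)) + 3/(14*(x - 2))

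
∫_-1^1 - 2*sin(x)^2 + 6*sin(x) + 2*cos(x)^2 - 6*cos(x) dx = 4*(-3 + cos(1))*sin(1)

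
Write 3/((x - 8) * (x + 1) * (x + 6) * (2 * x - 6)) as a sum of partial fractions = -1/(420*(x + 6)) + 1/(120*(x + 1)) - 1/(120*(x - 3)) + 1/(420*(x - 8))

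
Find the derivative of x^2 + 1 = 2*x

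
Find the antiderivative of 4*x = 2*x^2 + C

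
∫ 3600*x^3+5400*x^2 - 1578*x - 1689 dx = 900*x^4 + 1800*x^3 - 789*x^2 - 1689*x + C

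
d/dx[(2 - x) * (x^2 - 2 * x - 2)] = -3*x^2 + 8*x - 2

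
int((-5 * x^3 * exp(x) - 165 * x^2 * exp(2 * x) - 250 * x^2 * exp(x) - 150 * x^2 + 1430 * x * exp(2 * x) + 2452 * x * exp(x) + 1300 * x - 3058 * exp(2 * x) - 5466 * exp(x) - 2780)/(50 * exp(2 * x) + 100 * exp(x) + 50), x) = (11*exp(x) + 10)*(2*x - 5*(x - 4)^3 + 5*(x - 4)^2 - 28)/(50*(exp(x) + 1)) + C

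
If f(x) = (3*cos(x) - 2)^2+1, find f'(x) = 12*sin(x) - 9*sin(2*x)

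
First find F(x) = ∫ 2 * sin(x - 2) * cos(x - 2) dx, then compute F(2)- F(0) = -sin(2)^2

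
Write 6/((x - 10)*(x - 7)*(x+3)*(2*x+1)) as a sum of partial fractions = 16/(525*(2*x + 1)) - 3/(325*(x + 3)) - 1/(75*(x - 7)) + 2/(273*(x - 10))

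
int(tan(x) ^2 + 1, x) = tan(x) + C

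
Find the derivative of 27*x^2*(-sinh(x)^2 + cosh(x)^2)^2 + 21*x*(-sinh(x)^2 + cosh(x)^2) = 54*x + 21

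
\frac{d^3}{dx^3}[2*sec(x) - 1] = 2*(-1 + 6/cos(x)^2)*sin(x)/cos(x)^2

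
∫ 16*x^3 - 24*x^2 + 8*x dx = 4*x^4 - 8*x^3 + 4*x^2 + C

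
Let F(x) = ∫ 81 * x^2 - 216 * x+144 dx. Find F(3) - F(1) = 126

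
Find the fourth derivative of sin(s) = sin(s)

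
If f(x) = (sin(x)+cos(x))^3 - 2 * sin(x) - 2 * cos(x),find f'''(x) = sqrt(2)*(-27*sin(3*x + pi/4) + cos(x + pi/4))/2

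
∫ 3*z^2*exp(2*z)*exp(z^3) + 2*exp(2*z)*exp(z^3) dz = exp(z*(z^2 + 2)) + C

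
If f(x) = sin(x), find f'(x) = cos(x)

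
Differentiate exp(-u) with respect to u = -exp(-u)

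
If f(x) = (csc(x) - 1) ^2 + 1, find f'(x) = 2*(1 - 1/sin(x))*cos(x)/sin(x)^2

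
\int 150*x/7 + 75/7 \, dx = 75*x^2/7 + 75*x/7 + C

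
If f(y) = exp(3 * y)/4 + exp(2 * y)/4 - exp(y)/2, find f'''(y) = 27*exp(3*y)/4 + 2*exp(2*y) - exp(y)/2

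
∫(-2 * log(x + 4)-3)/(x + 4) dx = (-log(x + 4) - 3)*log(x + 4) + C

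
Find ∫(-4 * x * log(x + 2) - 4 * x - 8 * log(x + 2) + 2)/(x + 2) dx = 2*(1 - 2*x)*log(x + 2) + C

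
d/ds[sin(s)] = cos(s)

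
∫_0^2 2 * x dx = 4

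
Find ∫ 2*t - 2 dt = t^2 - 2*t + C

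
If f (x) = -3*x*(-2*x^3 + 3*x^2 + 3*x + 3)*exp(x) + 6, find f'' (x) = 6*x^4*exp(x) + 39*x^3*exp(x) + 9*x^2*exp(x) - 99*x*exp(x) - 36*exp(x)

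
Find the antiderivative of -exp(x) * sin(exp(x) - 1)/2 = cos(exp(x) - 1)/2 + C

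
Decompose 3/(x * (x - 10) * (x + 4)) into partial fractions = 3/(56*(x + 4)) + 3/(140*(x - 10)) - 3/(40*x)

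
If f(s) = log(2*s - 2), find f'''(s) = 2/(s^3 - 3*s^2 + 3*s - 1)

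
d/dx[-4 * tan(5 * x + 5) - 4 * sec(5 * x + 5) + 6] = -20*tan(5*x + 5)^2 - 20*tan(5*x + 5)*sec(5*x + 5) - 20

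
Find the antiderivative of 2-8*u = -4*u^2 + 2*u + C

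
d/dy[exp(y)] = exp(y)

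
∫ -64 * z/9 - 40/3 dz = -32*z^2/9 - 40*z/3 + C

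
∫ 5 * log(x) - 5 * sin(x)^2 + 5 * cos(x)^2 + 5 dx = 5*x*log(x) + 5*sin(2*x)/2 + C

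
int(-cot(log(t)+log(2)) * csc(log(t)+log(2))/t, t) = csc(log(2*t)) + C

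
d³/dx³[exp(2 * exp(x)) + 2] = 2*exp(x + 2*exp(x)) + 12*exp(2*x + 2*exp(x)) + 8*exp(3*x + 2*exp(x))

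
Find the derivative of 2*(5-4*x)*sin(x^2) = -16*x^2*cos(x^2) + 20*x*cos(x^2) - 8*sin(x^2)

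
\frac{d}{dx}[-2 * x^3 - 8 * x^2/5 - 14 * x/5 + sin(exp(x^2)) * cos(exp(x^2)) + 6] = -6*x^2 - 4*x*exp(x^2)*sin(exp(x^2))^2 + 2*x*exp(x^2) - 16*x/5 - 14/5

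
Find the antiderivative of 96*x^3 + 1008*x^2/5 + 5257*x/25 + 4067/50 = 24*x^4 + 336*x^3/5 + 5257*x^2/50 + 4067*x/50 + C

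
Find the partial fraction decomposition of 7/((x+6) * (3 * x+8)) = 21/(10*(3*x + 8)) - 7/(10*(x + 6))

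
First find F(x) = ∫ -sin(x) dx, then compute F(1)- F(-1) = 0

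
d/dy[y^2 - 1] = 2*y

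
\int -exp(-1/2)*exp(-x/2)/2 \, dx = exp(-x/2 - 1/2) + C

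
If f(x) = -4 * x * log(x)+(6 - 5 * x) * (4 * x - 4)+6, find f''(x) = (-40*x - 4)/x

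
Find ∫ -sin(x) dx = cos(x) + C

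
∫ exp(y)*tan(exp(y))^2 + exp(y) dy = tan(exp(y)) + C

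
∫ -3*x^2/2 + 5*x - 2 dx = -x^3/2 + 5*x^2/2 - 2*x + C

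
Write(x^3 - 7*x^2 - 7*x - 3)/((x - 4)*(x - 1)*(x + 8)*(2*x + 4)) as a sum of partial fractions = 907/(1296*(x + 8)) - 25/(216*(x + 2)) + 8/(81*(x - 1)) - 79/(432*(x - 4))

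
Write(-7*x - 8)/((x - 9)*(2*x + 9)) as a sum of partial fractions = -47/(27*(2*x + 9)) - 71/(27*(x - 9))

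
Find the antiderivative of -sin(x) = cos(x) + C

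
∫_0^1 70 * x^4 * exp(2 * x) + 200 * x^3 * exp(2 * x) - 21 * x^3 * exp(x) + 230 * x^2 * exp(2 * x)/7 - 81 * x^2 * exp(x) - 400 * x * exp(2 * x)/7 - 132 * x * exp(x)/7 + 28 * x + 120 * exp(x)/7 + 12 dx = -153*E/7 + 26 + 255*exp(2)/7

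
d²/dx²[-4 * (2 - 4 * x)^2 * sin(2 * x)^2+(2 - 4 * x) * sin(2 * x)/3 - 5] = 512*x^2*sin(2*x)^2 - 512*x^2*cos(2*x)^2 - 512*x*sin(2*x)^2 + 16*x*sin(2*x)/3 - 512*x*sin(4*x) + 512*x*cos(2*x)^2 - 8*sin(2*x)/3 + 256*sin(4*x) - 128*cos(2*x)^2 - 16*cos(2*x)/3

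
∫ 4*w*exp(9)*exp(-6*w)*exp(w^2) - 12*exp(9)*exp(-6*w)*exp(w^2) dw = 2*exp((w - 3)^2) + C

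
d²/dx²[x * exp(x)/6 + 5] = x*exp(x)/6 + exp(x)/3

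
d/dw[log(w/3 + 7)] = 1/(w + 21)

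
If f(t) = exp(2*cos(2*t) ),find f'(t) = -4*exp(2*cos(2*t))*sin(2*t)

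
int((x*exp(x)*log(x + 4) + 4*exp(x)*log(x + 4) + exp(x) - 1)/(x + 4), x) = (exp(x) - 1)*log(x + 4) + C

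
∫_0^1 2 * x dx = 1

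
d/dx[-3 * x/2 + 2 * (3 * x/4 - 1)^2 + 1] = 9*x/4 - 9/2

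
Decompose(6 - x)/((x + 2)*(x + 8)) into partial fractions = -7/(3*(x + 8)) + 4/(3*(x + 2))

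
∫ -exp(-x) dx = exp(-x) + C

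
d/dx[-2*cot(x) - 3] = 2/sin(x)^2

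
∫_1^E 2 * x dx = -1 + exp(2)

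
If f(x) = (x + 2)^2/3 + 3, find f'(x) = 2*x/3 + 4/3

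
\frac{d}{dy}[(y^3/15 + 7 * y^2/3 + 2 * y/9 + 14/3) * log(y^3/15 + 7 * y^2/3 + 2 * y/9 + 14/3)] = y^2*log(3*y^3 + 105*y^2 + 10*y + 210)/5 - y^2*log(45)/5 + y^2/5 + 14*y*log(3*y^3 + 105*y^2 + 10*y + 210)/3 - 14*y*log(45)/3 + 14*y/3 + 2*log(3*y^3 + 105*y^2 + 10*y + 210)/9 - 2*log(45)/9 + 2/9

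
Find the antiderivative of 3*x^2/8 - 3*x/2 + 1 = x^3/8 - 3*x^2/4 + x + C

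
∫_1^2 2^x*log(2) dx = 2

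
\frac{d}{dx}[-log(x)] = -1/x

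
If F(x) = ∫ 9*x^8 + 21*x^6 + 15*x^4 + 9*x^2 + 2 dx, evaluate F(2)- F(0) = 1020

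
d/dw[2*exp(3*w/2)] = 3*exp(3*w/2)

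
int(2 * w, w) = w^2 + C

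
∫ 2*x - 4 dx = x^2 - 4*x + C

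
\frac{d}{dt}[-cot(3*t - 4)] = 3/sin(3*t - 4)^2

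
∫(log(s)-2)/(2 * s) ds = (log(s) - 2)^2/4 + C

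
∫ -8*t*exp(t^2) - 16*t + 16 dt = -8*t^2 + 16*t - 4*exp(t^2) + C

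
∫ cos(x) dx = sin(x) + C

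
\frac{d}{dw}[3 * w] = 3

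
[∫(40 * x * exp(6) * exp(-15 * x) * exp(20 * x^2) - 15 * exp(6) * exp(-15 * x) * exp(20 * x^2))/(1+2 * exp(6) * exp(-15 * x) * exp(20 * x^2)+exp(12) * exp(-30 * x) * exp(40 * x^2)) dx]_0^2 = -exp(6)/(1 + exp(6)) + exp(56)/(1 + exp(56))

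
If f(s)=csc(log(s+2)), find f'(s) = -cot(log(s + 2))*csc(log(s + 2))/(s + 2)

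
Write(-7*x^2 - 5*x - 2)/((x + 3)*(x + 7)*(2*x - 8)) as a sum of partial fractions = -155/(44*(x + 7)) + 25/(28*(x + 3)) - 67/(77*(x - 4))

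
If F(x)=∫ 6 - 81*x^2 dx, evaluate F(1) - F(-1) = -42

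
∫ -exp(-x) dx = exp(-x) + C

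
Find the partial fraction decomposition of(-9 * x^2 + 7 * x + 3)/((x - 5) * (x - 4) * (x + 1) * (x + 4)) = 169/(216*(x + 4)) - 13/(90*(x + 1)) + 113/(40*(x - 4)) - 187/(54*(x - 5))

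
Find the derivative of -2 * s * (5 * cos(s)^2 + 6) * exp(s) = (10*s*sin(2*s) - 5*s*cos(2*s) - 17*s - 5*cos(2*s) - 17)*exp(s)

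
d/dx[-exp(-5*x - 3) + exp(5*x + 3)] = (5*exp(10*x + 6) + 5)*exp(-5*x - 3)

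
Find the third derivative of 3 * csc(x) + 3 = 3*(1 - 6/sin(x)^2)*cos(x)/sin(x)^2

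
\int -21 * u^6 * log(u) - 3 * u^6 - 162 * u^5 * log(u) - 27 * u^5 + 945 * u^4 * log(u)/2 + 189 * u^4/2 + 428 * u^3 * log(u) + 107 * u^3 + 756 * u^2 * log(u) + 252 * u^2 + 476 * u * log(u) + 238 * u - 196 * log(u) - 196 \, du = -u*(u^3 + 12*u^2 + 8*u + 28)*(6*u^3 - 18*u^2 - 21*u + 14)*log(u)/2 + C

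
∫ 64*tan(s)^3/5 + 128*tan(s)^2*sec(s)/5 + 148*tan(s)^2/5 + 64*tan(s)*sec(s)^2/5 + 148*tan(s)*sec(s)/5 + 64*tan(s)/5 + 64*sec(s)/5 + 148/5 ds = 2*(4*tan(s) + 4*sec(s) + 3)^2/5 + 20*tan(s) + 20*sec(s) + C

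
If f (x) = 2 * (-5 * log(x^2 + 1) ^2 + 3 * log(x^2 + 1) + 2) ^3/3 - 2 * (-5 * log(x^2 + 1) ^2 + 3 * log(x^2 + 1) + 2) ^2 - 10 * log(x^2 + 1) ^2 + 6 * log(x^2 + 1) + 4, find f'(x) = (-1000*x*log(x^2 + 1)^5 + 1500*x*log(x^2 + 1)^4 - 320*x*log(x^2 + 1)^3 - 252*x*log(x^2 + 1)^2 + 32*x*log(x^2 + 1) + 12*x)/(x^2 + 1)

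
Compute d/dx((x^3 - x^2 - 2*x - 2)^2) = 6*x^5 - 10*x^4 - 12*x^3 + 16*x + 8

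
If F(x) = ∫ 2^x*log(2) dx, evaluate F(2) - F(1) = 2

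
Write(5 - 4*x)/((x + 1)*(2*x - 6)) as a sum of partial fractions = -9/(8*(x + 1)) - 7/(8*(x - 3))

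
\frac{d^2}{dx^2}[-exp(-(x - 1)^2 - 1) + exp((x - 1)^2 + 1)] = (4*x^2*exp(2*x^2 - 4*x + 4) - 4*x^2 - 8*x*exp(2*x^2 - 4*x + 4) + 8*x + 6*exp(2*x^2 - 4*x + 4) - 2)*exp(-x^2 + 2*x - 2)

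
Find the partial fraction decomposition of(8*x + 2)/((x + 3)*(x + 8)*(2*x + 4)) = -31/(30*(x + 8)) + 11/(5*(x + 3)) - 7/(6*(x + 2))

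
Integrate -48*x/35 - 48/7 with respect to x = -24*x^2/35 - 48*x/7 + C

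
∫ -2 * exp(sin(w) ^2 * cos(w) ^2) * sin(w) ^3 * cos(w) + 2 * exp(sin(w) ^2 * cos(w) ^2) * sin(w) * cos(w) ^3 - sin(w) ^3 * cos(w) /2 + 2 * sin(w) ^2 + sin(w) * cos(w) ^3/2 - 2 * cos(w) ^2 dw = exp((1 - cos(4*w))/8) - sin(2*w) - cos(4*w)/32 + C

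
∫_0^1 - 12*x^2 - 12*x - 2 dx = -12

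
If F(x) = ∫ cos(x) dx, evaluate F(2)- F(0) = sin(2)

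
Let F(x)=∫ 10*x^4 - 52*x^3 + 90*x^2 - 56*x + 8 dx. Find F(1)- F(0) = -1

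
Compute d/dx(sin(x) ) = cos(x)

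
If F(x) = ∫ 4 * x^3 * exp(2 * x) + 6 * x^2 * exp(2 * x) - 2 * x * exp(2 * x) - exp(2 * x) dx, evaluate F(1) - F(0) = exp(2)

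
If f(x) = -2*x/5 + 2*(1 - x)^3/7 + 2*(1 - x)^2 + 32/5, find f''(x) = 40/7 - 12*x/7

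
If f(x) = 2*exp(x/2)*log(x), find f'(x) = (x*exp(x/2)*log(x) + 2*exp(x/2))/x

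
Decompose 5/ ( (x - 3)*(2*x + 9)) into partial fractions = -2/(3*(2*x + 9)) + 1/(3*(x - 3))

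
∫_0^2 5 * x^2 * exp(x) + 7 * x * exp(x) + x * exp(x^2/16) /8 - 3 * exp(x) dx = -1 + exp(1/4) + 14*exp(2)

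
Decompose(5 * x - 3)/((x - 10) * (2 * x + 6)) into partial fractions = 9/(13*(x + 3)) + 47/(26*(x - 10))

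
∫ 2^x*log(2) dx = 2^x + C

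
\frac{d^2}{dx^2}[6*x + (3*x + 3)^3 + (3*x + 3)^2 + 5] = 162*x + 180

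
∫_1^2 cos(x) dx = -sin(1) + sin(2)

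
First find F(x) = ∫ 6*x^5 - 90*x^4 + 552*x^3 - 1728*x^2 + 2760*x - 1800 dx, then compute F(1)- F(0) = -875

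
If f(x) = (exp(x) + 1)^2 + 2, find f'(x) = 2*exp(2*x) + 2*exp(x)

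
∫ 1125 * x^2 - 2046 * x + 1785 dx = 375*x^3 - 1023*x^2 + 1785*x + C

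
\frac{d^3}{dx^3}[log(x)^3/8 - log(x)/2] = (3*log(x)^2 - 9*log(x) - 1)/(4*x^3)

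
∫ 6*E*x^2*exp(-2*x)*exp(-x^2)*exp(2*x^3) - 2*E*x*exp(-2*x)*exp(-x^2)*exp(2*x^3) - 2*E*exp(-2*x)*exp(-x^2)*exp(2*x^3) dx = exp(2*x^3 - x^2 - 2*x + 1) + C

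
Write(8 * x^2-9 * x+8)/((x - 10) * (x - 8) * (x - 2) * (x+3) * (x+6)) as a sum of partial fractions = 25/(384*(x + 6)) - 107/(2145*(x + 3)) + 11/(960*(x - 2)) - 8/(33*(x - 8)) + 359/(1664*(x - 10))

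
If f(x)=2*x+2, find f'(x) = 2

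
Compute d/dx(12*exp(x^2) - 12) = 24*x*exp(x^2)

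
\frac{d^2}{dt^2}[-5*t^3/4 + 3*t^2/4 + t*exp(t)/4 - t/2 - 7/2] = t*exp(t)/4 - 15*t/2 + exp(t)/2 + 3/2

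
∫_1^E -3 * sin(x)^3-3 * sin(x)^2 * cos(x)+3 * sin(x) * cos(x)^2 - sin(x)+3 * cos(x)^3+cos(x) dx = -(cos(1) + sin(1))^3 + cos(E) - sin(1) - cos(1) + (cos(E) + sin(E))^3 + sin(E)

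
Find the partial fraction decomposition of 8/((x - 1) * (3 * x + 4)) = -24/(7*(3*x + 4)) + 8/(7*(x - 1))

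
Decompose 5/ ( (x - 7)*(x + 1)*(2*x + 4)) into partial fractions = 5/(18*(x + 2)) - 5/(16*(x + 1)) + 5/(144*(x - 7))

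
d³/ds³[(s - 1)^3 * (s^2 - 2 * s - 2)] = 60*s^2 - 120*s + 42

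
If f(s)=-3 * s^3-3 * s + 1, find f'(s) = -9*s^2 - 3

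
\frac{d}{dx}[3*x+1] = 3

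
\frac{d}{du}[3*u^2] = 6*u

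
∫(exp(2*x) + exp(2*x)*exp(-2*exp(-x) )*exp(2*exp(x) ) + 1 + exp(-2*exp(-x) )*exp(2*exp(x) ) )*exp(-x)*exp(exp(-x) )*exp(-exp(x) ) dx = 2*sinh(2*sinh(x)) + C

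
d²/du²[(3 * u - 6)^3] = 162*u - 324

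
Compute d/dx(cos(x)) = -sin(x)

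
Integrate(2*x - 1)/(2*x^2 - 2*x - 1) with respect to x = log(2*x^2 - 2*x - 1)/2 + C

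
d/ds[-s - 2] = -1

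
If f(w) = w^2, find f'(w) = 2*w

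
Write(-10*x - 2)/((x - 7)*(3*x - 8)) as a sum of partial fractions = 86/(13*(3*x - 8)) - 72/(13*(x - 7))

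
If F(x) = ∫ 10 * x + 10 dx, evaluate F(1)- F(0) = 15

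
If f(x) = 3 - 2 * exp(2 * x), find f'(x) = -4*exp(2*x)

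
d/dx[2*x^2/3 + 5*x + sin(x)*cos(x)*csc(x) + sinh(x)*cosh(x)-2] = 4*x/3 - sin(x) + cosh(2*x) + 5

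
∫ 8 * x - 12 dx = 4*x^2 - 12*x + C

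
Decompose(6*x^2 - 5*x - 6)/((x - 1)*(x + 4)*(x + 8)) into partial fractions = 209/(18*(x + 8)) - 11/(2*(x + 4)) - 1/(9*(x - 1))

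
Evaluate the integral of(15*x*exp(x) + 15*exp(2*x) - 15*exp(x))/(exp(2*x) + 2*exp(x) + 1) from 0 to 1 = -15*E/(1 + E) + 15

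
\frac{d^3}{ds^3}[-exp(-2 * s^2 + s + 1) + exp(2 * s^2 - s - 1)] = (64*s^3*exp(-4*s^2 + 2*s + 2) + 64*s^3 - 48*s^2*exp(-4*s^2 + 2*s + 2) - 48*s^2 - 36*s*exp(-4*s^2 + 2*s + 2) + 60*s + 11*exp(-4*s^2 + 2*s + 2) - 13)*exp(2*s^2 - s - 1)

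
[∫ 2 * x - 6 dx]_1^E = -11 + (4 - E)^2 + 2*E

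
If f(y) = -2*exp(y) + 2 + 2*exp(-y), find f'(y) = (-2*exp(2*y) - 2)*exp(-y)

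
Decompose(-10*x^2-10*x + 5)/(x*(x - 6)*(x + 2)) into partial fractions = -15/(16*(x + 2)) - 415/(48*(x - 6)) - 5/(12*x)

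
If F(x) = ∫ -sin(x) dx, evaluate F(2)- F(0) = -1 + cos(2)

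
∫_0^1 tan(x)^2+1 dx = tan(1)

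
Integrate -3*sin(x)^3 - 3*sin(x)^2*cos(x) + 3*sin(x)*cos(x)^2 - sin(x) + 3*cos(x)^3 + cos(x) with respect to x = sqrt(2)*(5*sin(x + pi/4) - cos(3*x + pi/4))/2 + C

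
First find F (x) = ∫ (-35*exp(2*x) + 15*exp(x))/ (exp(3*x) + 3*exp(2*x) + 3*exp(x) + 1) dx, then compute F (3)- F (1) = -25*exp(6)/(1 + exp(3))^2 - 15*E/(1 + E) + 25*exp(2)/(1 + E)^2 + 15*exp(3)/(1 + exp(3))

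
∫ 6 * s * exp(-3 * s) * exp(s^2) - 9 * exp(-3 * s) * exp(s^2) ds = 3*exp(s*(s - 3)) + C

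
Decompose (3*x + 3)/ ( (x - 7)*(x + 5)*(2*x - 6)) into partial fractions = -1/(16*(x + 5)) - 3/(16*(x - 3)) + 1/(4*(x - 7))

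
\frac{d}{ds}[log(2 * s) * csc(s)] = (-s*log(s)*cot(s)*csc(s) - s*log(2)*cot(s)*csc(s) + csc(s))/s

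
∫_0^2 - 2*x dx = -4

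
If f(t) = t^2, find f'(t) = 2*t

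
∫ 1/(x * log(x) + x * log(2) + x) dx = log(log(2*x) + 1) + C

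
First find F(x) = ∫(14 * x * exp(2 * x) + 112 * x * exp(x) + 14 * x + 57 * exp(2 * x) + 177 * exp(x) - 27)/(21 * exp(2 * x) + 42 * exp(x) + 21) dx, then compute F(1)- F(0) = -187/42 + 11*E/(1 + E)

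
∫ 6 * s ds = 3*s^2 + C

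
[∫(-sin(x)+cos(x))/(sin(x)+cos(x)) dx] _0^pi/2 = 0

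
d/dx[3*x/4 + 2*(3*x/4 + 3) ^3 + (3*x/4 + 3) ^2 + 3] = 81*x^2/32 + 171*x/8 + 183/4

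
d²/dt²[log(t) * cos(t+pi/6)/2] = -(t^2*log(t)*cos(t + pi/6) + 2*t*sin(t + pi/6) + cos(t + pi/6))/(2*t^2)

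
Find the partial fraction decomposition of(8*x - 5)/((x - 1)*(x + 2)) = 7/(x + 2) + 1/(x - 1)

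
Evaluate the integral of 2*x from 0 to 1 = 1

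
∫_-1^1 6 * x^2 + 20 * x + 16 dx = 36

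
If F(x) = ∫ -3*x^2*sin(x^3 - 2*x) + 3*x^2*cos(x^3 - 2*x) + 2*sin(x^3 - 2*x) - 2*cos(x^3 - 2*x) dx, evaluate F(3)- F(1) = cos(21) - cos(1) + sin(21) + sin(1)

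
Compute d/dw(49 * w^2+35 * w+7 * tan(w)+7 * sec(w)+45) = 98*w + 7*tan(w)^2 + 7*tan(w)*sec(w) + 42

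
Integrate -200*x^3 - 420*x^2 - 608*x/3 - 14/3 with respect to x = -50*x^4 - 140*x^3 - 304*x^2/3 - 14*x/3 + C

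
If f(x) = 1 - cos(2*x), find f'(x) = 2*sin(2*x)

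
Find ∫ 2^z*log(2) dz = 2^z + C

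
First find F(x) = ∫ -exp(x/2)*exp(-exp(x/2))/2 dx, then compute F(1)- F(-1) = -exp(-exp(-1/2)) + exp(-exp(1/2))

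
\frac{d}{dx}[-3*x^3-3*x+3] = -9*x^2 - 3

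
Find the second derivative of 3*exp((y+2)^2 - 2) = 12*y^2*exp(y^2 + 4*y + 2) + 48*y*exp(y^2 + 4*y + 2) + 54*exp(y^2 + 4*y + 2)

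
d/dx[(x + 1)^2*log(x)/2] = (2*x^2*log(x) + x^2 + 2*x*log(x) + 2*x + 1)/(2*x)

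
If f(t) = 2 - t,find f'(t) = -1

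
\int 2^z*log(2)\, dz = 2^z + C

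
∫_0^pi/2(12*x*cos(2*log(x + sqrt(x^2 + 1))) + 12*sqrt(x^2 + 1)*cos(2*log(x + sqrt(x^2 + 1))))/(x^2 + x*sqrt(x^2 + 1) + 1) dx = 6*sin(2*log(pi/2 + sqrt(1 + pi^2/4)))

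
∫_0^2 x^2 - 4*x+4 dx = 8/3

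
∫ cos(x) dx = sin(x) + C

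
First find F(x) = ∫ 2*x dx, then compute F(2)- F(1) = 3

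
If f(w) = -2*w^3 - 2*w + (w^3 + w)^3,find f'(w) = 9*w^8 + 21*w^6 + 15*w^4 - 3*w^2 - 2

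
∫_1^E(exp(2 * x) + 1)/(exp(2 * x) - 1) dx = -log(E - exp(-1)) + log(-exp(-E) + exp(E))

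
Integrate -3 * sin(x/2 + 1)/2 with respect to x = 3*cos(x/2 + 1) + C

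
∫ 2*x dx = x^2 + C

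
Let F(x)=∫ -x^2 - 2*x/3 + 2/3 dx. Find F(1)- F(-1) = 2/3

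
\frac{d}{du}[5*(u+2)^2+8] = 10*u + 20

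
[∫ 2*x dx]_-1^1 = 0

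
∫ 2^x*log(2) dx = 2^x + C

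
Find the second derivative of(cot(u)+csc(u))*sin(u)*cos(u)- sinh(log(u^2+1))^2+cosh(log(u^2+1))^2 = -cos(u) - 2*cos(2*u)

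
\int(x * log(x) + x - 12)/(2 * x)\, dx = (x - 12)*log(x)/2 + C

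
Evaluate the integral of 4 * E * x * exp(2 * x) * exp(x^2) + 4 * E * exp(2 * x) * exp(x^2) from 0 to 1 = -2*E + 2*exp(4)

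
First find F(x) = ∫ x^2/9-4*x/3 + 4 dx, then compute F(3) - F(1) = 98/27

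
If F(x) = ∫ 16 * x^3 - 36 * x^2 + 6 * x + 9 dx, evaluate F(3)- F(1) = 50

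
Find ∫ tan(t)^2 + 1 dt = tan(t) + C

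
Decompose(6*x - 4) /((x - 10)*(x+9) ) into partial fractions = 58/(19*(x + 9)) + 56/(19*(x - 10))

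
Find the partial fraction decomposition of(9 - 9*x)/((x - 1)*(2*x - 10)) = -9/(2*(x - 5))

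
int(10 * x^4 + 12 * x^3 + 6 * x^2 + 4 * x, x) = 2*x^5 + 3*x^4 + 2*x^3 + 2*x^2 + C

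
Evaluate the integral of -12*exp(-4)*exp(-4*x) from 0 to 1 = -3*exp(-4) + 3*exp(-8)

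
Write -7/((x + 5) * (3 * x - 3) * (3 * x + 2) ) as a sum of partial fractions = 21/(65*(3*x + 2)) - 7/(234*(x + 5)) - 7/(90*(x - 1))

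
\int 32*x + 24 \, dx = 16*x^2 + 24*x + C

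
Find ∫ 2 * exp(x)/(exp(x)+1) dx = 2*log(exp(x) + 1) + C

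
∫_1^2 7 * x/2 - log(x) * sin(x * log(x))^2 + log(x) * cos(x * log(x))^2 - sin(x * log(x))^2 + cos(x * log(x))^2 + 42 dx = sin(4*log(2))/2 + 189/4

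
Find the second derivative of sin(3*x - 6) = -9*sin(3*x - 6)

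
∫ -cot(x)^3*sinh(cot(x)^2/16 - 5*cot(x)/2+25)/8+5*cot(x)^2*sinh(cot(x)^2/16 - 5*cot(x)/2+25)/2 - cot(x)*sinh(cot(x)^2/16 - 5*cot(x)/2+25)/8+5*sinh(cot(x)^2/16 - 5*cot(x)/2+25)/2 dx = cosh((cot(x) - 20)^2/16) + C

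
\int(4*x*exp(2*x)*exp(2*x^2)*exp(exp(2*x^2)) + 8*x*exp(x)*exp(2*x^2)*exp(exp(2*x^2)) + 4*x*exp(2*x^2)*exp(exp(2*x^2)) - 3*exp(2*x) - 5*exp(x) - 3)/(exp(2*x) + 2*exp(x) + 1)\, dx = (-(exp(x) + 1)*(3*x - exp(exp(2*x^2)) + 3) + exp(x))/(exp(x) + 1) + C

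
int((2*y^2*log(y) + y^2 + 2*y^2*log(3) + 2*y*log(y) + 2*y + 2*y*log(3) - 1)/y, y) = (y^2 + 2*y - 1)*log(3*y) + C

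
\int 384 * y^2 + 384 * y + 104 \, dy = 128*y^3 + 192*y^2 + 104*y + C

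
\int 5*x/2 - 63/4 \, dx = 5*x^2/4 - 63*x/4 + C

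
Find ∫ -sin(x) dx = cos(x) + C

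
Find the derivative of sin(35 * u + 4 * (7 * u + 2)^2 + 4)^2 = 392*u*sin(392*u^2 + 294*u + 40) + 147*sin(392*u^2 + 294*u + 40)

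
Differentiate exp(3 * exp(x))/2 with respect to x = 3*exp(x + 3*exp(x))/2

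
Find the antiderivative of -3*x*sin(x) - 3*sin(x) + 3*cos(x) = (3*x + 3)*cos(x) + C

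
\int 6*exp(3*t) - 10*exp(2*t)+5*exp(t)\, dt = -2*(1 - exp(t))^3 + (exp(t) - 1)^2 + exp(t) + C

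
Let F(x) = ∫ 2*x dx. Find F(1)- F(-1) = 0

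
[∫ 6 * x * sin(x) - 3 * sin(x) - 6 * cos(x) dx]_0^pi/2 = -3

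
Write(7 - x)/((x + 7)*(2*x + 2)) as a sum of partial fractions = -7/(6*(x + 7)) + 2/(3*(x + 1))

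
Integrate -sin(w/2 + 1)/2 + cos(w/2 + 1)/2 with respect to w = sqrt(2)*sin(w/2 + pi/4 + 1) + C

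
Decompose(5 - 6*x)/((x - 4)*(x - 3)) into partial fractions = 13/(x - 3) - 19/(x - 4)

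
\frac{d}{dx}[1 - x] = -1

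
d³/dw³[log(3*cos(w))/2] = -sin(w)/cos(w)^3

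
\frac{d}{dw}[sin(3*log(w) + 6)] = 3*cos(3*log(w) + 6)/w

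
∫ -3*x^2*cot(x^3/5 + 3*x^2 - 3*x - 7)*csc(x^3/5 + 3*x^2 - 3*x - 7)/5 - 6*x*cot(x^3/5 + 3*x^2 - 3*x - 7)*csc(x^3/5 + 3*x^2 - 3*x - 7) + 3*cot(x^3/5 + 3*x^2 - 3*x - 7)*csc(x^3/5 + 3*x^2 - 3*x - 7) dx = csc(x^3/5 + 3*x^2 - 3*x - 7) + C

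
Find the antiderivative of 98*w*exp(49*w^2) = exp(49*w^2) + C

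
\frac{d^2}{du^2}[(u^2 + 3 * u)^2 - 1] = 12*u^2 + 36*u + 18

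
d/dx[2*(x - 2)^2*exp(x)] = 2*x^2*exp(x) - 4*x*exp(x)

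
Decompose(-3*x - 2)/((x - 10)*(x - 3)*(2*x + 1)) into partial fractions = -2/(147*(2*x + 1)) + 11/(49*(x - 3)) - 32/(147*(x - 10))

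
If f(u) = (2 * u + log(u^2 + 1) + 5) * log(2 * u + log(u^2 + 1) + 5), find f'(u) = (2*u^2*log(2*u + log(u^2 + 1) + 5) + 2*u^2 + 2*u*log(2*u + log(u^2 + 1) + 5) + 2*u + 2*log(2*u + log(u^2 + 1) + 5) + 2)/(u^2 + 1)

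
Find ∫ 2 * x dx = x^2 + C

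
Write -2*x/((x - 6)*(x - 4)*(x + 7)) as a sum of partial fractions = 14/(143*(x + 7)) + 4/(11*(x - 4)) - 6/(13*(x - 6))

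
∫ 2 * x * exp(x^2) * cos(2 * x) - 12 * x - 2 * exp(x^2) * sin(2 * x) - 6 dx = -6*x^2 - 6*x + exp(x^2)*cos(2*x) + C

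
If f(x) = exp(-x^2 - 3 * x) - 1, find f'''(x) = (-8*x^3 - 36*x^2 - 42*x - 9)*exp(-x^2 - 3*x)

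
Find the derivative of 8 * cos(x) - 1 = -8*sin(x)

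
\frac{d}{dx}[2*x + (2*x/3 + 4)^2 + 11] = 8*x/9 + 22/3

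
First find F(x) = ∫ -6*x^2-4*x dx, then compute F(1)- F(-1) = -4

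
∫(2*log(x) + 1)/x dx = (log(x) + 1)*log(x) + C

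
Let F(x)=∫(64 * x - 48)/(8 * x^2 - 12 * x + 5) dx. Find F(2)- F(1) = -4*log(2) + 4*log(26)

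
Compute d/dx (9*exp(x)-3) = 9*exp(x)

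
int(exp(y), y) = exp(y) + C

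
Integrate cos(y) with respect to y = sin(y) + C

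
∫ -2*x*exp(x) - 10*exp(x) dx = 2*(-x - 4)*exp(x) + C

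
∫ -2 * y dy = -y^2 + C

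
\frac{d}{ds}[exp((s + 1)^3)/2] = 3*s^2*exp(s^3 + 3*s^2 + 3*s + 1)/2 + 3*s*exp(s^3 + 3*s^2 + 3*s + 1) + 3*exp(s^3 + 3*s^2 + 3*s + 1)/2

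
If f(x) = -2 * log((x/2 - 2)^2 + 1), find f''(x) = (4*x^2 - 32*x + 48)/(x^4 - 16*x^3 + 104*x^2 - 320*x + 400)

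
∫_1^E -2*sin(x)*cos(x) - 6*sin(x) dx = -(cos(1) + 3)^2 + (cos(E) + 3)^2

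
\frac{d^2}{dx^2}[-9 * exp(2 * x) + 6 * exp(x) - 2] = -36*exp(2*x) + 6*exp(x)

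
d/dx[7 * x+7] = 7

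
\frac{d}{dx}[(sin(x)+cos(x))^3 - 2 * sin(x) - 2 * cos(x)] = sqrt(2)*(3*sin(3*x + pi/4) - cos(x + pi/4))/2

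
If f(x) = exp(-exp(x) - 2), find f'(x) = -exp(x - exp(x) - 2)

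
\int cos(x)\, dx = sin(x) + C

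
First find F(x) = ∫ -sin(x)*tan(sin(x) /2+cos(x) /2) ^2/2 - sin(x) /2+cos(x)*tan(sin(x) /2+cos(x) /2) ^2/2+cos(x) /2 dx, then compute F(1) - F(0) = -tan(1/2) + tan(cos(1)/2 + sin(1)/2)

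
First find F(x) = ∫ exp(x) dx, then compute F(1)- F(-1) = E - exp(-1)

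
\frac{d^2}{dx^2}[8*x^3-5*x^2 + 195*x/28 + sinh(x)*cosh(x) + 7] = 48*x + 2*sinh(2*x) - 10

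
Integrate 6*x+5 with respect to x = 3*x^2 + 5*x + C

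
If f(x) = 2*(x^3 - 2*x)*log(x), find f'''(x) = (12*x^2*log(x) + 22*x^2 + 4)/x^2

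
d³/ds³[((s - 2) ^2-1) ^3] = 120*s^3 - 720*s^2 + 1368*s - 816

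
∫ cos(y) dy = sin(y) + C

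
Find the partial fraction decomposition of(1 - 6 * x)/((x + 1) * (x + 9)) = -55/(8*(x + 9)) + 7/(8*(x + 1))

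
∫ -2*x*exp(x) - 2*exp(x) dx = -2*x*exp(x) + C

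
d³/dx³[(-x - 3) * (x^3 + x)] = -24*x - 18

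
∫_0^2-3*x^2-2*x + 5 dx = -2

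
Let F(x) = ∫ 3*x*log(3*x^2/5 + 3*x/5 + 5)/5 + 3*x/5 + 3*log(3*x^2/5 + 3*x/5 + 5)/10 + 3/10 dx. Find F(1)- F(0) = -28*log(5)/5 + 31*log(31)/10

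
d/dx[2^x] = 2^x*log(2)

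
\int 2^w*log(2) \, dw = 2^w + C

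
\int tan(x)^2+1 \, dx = tan(x) + C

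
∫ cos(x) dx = sin(x) + C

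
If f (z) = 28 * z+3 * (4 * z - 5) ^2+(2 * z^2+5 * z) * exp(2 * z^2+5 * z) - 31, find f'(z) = 8*z^3*exp(2*z^2 + 5*z) + 30*z^2*exp(2*z^2 + 5*z) + 29*z*exp(2*z^2 + 5*z) + 96*z + 5*exp(2*z^2 + 5*z) - 92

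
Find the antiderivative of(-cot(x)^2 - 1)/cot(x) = log(2*cot(x)) + C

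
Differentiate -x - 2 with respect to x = -1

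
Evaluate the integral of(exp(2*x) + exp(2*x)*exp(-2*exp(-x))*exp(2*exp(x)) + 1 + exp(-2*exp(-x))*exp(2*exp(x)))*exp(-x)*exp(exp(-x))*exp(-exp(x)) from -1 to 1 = -2*exp(-E + exp(-1)) + 2*exp(E - exp(-1))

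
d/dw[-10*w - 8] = -10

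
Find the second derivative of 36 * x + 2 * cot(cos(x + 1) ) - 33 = 4*sin(x + 1)^2*cot(cos(x + 1))^3 + 4*sin(x + 1)^2*cot(cos(x + 1)) + 2*cos(x + 1)*cot(cos(x + 1))^2 + 2*cos(x + 1)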